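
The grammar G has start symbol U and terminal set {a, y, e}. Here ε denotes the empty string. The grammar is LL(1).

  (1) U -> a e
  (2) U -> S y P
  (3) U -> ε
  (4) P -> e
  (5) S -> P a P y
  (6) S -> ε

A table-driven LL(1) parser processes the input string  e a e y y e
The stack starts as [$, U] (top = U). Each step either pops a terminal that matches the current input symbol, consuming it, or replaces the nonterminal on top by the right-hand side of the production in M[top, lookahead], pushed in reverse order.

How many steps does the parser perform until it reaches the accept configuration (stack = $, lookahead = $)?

11

      Stack          Input          Action
   1  $ U            e a e y y e $  expand U -> S y P
   2  $ P y S        e a e y y e $  expand S -> P a P y
   3  $ P y y P a P  e a e y y e $  expand P -> e
   4  $ P y y P a e  e a e y y e $  match e
   5  $ P y y P a    a e y y e $    match a
   6  $ P y y P      e y y e $      expand P -> e
   7  $ P y y e      e y y e $      match e
   8  $ P y y        y y e $        match y
   9  $ P y          y e $          match y
  10  $ P            e $            expand P -> e
  11  $ e            e $            match e
Accept reached after 11 steps.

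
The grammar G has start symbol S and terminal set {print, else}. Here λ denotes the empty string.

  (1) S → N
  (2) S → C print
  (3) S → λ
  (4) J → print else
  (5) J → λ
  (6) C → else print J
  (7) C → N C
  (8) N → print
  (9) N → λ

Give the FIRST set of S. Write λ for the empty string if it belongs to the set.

FIRST(J) = {λ, print}
FIRST(N) = {λ, print}
FIRST(C) = {else, print}  (via N C)
FIRST(S) = {λ, else, print}  (via N, C print)

{λ, else, print}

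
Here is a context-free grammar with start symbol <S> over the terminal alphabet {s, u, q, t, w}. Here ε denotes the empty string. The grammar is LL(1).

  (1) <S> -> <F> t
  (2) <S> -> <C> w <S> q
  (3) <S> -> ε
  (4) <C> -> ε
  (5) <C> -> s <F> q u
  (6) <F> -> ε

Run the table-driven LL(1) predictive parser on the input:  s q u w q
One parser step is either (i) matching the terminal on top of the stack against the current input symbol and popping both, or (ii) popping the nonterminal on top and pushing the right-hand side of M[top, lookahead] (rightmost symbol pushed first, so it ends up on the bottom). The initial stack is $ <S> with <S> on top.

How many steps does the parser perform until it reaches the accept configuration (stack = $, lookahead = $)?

9

     Stack                Input        Action
  1  $ <S>                s q u w q $  expand <S> -> <C> w <S> q
  2  $ q <S> w <C>        s q u w q $  expand <C> -> s <F> q u
  3  $ q <S> w u q <F> s  s q u w q $  match s
  4  $ q <S> w u q <F>    q u w q $    expand <F> -> ε
  5  $ q <S> w u q        q u w q $    match q
  6  $ q <S> w u          u w q $      match u
  7  $ q <S> w            w q $        match w
  8  $ q <S>              q $          expand <S> -> ε
  9  $ q                  q $          match q
Accept reached after 9 steps.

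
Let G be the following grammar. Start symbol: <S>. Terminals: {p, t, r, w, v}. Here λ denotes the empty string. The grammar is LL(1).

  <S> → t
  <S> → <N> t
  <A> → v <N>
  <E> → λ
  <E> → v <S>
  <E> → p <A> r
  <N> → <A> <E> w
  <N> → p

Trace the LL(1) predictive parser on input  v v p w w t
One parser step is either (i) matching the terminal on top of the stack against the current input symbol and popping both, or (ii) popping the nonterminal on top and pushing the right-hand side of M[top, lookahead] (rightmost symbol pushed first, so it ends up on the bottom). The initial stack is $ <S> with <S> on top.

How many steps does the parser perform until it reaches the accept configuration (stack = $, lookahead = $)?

step 1: stack=$ <S>  input=v v p w w t $  — expand <S> → <N> t
step 2: stack=$ t <N>  input=v v p w w t $  — expand <N> → <A> <E> w
step 3: stack=$ t w <E> <A>  input=v v p w w t $  — expand <A> → v <N>
step 4: stack=$ t w <E> <N> v  input=v v p w w t $  — match v
step 5: stack=$ t w <E> <N>  input=v p w w t $  — expand <N> → <A> <E> w
step 6: stack=$ t w <E> w <E> <A>  input=v p w w t $  — expand <A> → v <N>
step 7: stack=$ t w <E> w <E> <N> v  input=v p w w t $  — match v
step 8: stack=$ t w <E> w <E> <N>  input=p w w t $  — expand <N> → p
step 9: stack=$ t w <E> w <E> p  input=p w w t $  — match p
step 10: stack=$ t w <E> w <E>  input=w w t $  — expand <E> → λ
step 11: stack=$ t w <E> w  input=w w t $  — match w
step 12: stack=$ t w <E>  input=w t $  — expand <E> → λ
step 13: stack=$ t w  input=w t $  — match w
step 14: stack=$ t  input=t $  — match t
Accept reached after 14 steps.

14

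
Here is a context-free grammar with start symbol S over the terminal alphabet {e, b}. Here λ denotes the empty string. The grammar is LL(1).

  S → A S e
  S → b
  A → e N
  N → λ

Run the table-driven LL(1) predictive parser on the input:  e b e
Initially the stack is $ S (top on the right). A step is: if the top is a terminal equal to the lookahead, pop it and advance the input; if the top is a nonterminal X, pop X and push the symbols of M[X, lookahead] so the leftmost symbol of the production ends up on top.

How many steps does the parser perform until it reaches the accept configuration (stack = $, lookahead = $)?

7

     Stack      Input    Action
  1  $ S        e b e $  expand S → A S e
  2  $ e S A    e b e $  expand A → e N
  3  $ e S N e  e b e $  match e
  4  $ e S N    b e $    expand N → λ
  5  $ e S      b e $    expand S → b
  6  $ e b      b e $    match b
  7  $ e        e $      match e
Accept reached after 7 steps.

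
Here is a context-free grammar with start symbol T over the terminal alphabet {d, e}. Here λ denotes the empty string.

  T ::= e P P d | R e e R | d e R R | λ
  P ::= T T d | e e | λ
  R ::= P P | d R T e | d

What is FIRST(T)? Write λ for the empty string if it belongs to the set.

FIRST(T) = {λ, d, e}  (via R e e R)
FIRST(P) = {λ, d, e}  (via T T d)
FIRST(R) = {λ, d, e}  (via P P)

{λ, d, e}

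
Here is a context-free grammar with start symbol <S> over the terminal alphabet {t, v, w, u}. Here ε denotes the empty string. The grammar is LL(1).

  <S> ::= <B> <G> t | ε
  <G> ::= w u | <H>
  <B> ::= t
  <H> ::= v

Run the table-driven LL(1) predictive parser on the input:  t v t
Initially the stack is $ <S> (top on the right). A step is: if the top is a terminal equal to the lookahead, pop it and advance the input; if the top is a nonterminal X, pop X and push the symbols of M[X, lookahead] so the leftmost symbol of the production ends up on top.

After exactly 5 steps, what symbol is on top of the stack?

     Stack        Input    Action
  1  $ <S>        t v t $  expand <S> ::= <B> <G> t
  2  $ t <G> <B>  t v t $  expand <B> ::= t
  3  $ t <G> t    t v t $  match t
  4  $ t <G>      v t $    expand <G> ::= <H>
  5  $ t <H>      v t $    expand <H> ::= v
Stack after step 5: $ t v (top = v).

v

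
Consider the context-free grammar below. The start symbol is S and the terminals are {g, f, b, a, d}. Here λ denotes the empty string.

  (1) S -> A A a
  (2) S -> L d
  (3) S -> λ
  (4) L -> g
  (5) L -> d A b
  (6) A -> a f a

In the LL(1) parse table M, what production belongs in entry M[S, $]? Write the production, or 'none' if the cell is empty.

FIRST(L): from L->g we get {g}; from L->d A b we get {d}. So FIRST(L) = {d, g}.
FIRST(A): from A->a f a we get {a}. So FIRST(A) = {a}.
FIRST(S): from S->A A a we get {a}; from S->L d we get {d, g}; from S->λ we get {λ}. So FIRST(S) = {λ, a, d, g}.
FOLLOW(S) includes $ since S is the start symbol.
FOLLOW(S): S appears on no right-hand side. Thus FOLLOW(S) = {$}.
For S -> A A a: FIRST(A A a) = {a}, so it goes in M[S, t] for t ∈ {a}.
For S -> L d: FIRST(L d) = {d, g}, so it goes in M[S, t] for t ∈ {d, g}.
For S -> λ: FIRST(λ) = {λ}, so it goes in M[S, t] for t ∈ {}; since λ ∈ FIRST, also for every t ∈ FOLLOW(S) = {$}.

S -> λ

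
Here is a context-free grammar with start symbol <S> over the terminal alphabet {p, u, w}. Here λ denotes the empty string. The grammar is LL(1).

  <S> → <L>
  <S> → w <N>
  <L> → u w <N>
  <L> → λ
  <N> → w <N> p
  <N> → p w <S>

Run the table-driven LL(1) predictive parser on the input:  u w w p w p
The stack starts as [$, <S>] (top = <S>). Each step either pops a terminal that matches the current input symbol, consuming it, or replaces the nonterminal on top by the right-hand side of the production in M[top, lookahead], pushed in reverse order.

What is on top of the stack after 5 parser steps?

     Stack      Input          Action
  1  $ <S>      u w w p w p $  expand <S> → <L>
  2  $ <L>      u w w p w p $  expand <L> → u w <N>
  3  $ <N> w u  u w w p w p $  match u
  4  $ <N> w    w w p w p $    match w
  5  $ <N>      w p w p $      expand <N> → w <N> p
Stack after step 5: $ p <N> w (top = w).

w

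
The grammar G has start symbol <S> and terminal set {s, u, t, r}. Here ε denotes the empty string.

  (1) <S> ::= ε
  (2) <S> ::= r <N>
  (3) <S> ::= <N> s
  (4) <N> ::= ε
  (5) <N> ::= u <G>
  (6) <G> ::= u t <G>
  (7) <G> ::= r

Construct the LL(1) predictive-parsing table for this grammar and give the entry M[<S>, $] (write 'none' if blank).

FIRST(<N>) = {ε, u}
FIRST(<G>) = {r, u}
FIRST(<S>) = {ε, r, s, u}  (via <N> s)
FOLLOW(<S>) includes $ since <S> is the start symbol.
FOLLOW(<S>): <S> appears on no right-hand side. Thus FOLLOW(<S>) = {$}.
For <S> ::= ε: FIRST(ε) = {ε}, so it goes in M[<S>, t] for t ∈ {}; since ε ∈ FIRST, also for every t ∈ FOLLOW(<S>) = {$}.
For <S> ::= r <N>: FIRST(r <N>) = {r}, so it goes in M[<S>, t] for t ∈ {r}.
For <S> ::= <N> s: FIRST(<N> s) = {s, u}, so it goes in M[<S>, t] for t ∈ {s, u}.

<S> ::= ε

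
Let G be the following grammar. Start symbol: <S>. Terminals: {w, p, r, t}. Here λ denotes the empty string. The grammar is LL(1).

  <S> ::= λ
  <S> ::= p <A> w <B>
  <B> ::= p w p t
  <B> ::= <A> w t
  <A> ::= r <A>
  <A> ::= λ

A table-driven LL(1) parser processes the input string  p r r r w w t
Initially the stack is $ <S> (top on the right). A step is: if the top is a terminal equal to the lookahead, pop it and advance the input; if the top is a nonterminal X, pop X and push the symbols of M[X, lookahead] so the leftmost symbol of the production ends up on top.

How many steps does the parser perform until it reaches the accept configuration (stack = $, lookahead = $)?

      Stack          Input            Action
   1  $ <S>          p r r r w w t $  expand <S> ::= p <A> w <B>
   2  $ <B> w <A> p  p r r r w w t $  match p
   3  $ <B> w <A>    r r r w w t $    expand <A> ::= r <A>
   4  $ <B> w <A> r  r r r w w t $    match r
   5  $ <B> w <A>    r r w w t $      expand <A> ::= r <A>
   6  $ <B> w <A> r  r r w w t $      match r
   7  $ <B> w <A>    r w w t $        expand <A> ::= r <A>
   8  $ <B> w <A> r  r w w t $        match r
   9  $ <B> w <A>    w w t $          expand <A> ::= λ
  10  $ <B> w        w w t $          match w
  11  $ <B>          w t $            expand <B> ::= <A> w t
  12  $ t w <A>      w t $            expand <A> ::= λ
  13  $ t w          w t $            match w
  14  $ t            t $              match t
Accept reached after 14 steps.

14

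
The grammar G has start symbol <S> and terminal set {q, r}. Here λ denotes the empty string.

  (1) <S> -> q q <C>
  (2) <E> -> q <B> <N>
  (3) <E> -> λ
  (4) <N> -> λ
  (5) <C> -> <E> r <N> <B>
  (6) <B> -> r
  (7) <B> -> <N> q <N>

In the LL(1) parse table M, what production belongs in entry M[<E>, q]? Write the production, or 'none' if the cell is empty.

<E> -> q <B> <N>

FIRST(<S>): from <S>->q q <C> we get {q}. So FIRST(<S>) = {q}.
FIRST(<E>): from <E>->q <B> <N> we get {q}; from <E>->λ we get {λ}. So FIRST(<E>) = {λ, q}.
FIRST(<N>): from <N>->λ we get {λ}. So FIRST(<N>) = {λ}.
FIRST(<C>): from <C>-><E> r <N> <B> we get {q, r}. So FIRST(<C>) = {q, r}.
FIRST(<B>): from <B>->r we get {r}; from <B>-><N> q <N> we get {q}. So FIRST(<B>) = {q, r}.
FOLLOW(<S>) includes $ since <S> is the start symbol.
FOLLOW(<E>): in <C>-><E> r <N> <B>, <E> is followed by r <N> <B> with FIRST {r}. Thus FOLLOW(<E>) = {r}.
For <E> -> q <B> <N>: FIRST(q <B> <N>) = {q}, so it goes in M[<E>, t] for t ∈ {q}.
For <E> -> λ: FIRST(λ) = {λ}, so it goes in M[<E>, t] for t ∈ {}; since λ ∈ FIRST, also for every t ∈ FOLLOW(<E>) = {r}.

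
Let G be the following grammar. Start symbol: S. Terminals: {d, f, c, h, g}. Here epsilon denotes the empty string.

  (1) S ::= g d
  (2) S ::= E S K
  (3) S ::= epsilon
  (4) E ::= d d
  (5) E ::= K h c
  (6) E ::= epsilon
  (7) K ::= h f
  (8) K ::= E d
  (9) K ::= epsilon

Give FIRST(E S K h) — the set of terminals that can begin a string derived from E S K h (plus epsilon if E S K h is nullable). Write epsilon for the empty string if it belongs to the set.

FIRST(S) = {epsilon, d, g, h}  (via E S K)
FIRST(E) = {epsilon, d, h}  (via K h c)
FIRST(K) = {epsilon, d, h}  (via E d)
FIRST(E S K h): take FIRST of each symbol in turn, carrying on past any symbol whose FIRST contains epsilon; result {d, g, h}.

{d, g, h}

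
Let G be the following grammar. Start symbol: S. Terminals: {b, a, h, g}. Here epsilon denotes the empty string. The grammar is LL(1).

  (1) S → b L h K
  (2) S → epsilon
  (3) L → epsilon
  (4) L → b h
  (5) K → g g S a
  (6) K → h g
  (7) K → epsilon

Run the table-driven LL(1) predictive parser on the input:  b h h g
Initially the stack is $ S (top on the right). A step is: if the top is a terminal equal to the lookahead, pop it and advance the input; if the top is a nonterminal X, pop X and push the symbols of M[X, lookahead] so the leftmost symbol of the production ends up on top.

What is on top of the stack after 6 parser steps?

     Stack      Input      Action
  1  $ S        b h h g $  expand S → b L h K
  2  $ K h L b  b h h g $  match b
  3  $ K h L    h h g $    expand L → epsilon
  4  $ K h      h h g $    match h
  5  $ K        h g $      expand K → h g
  6  $ g h      h g $      match h
Stack after step 6: $ g (top = g).

g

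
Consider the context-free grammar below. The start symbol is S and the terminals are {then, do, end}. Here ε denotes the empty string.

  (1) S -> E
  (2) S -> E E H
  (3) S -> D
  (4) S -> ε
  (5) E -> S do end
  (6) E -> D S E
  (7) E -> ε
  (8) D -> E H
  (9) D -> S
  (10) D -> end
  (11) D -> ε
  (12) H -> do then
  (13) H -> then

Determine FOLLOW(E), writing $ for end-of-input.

FIRST(H) = {do, then}
FIRST(S) = {ε, do, end, then}  (via E, E E H, D)
FIRST(E) = {ε, do, end, then}  (via S do end, D S E)
FIRST(D) = {ε, do, end, then}  (via E H, S)
FOLLOW(S) includes $ since S is the start symbol.
FOLLOW(S): in E->S do end, S is followed by do end with FIRST {do}; in E->D S E, S is followed by E with FIRST {ε, do, end, then}; in E->D S E, the suffix after S is nullable, so FOLLOW(S) ⊇ FOLLOW(E) = {$, do, end, then}; in D->S, the suffix after S is empty, so FOLLOW(S) ⊇ FOLLOW(D) = {$, do, end, then}. Thus FOLLOW(S) = {$, do, end, then}.
FOLLOW(E): in S->E, the suffix after E is empty, so FOLLOW(E) ⊇ FOLLOW(S) = {$, do, end, then}; in S->E E H (occurrence 1), E is followed by E H with FIRST {do, end, then}; in S->E E H (occurrence 2), E is followed by H with FIRST {do, then}; in E->D S E, the suffix after E is empty (adds nothing new); in D->E H, E is followed by H with FIRST {do, then}. Thus FOLLOW(E) = {$, do, end, then}.
FOLLOW(D): in S->D, the suffix after D is empty, so FOLLOW(D) ⊇ FOLLOW(S) = {$, do, end, then}; in E->D S E, D is followed by S E with FIRST {ε, do, end, then}; in E->D S E, the suffix after D is nullable, so FOLLOW(D) ⊇ FOLLOW(E) = {$, do, end, then}. Thus FOLLOW(D) = {$, do, end, then}.
FOLLOW(H): in S->E E H, the suffix after H is empty, so FOLLOW(H) ⊇ FOLLOW(S) = {$, do, end, then}; in D->E H, the suffix after H is empty, so FOLLOW(H) ⊇ FOLLOW(D) = {$, do, end, then}. Thus FOLLOW(H) = {$, do, end, then}.

{$, do, end, then}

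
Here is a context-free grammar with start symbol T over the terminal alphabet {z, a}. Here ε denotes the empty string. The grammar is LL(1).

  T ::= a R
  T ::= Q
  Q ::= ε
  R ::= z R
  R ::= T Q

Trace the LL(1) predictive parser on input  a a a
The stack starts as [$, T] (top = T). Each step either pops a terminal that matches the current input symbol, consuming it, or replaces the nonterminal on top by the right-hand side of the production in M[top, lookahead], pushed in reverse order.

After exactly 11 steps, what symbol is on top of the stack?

step 1: stack=$ T  input=a a a $  — expand T ::= a R
step 2: stack=$ R a  input=a a a $  — match a
step 3: stack=$ R  input=a a $  — expand R ::= T Q
step 4: stack=$ Q T  input=a a $  — expand T ::= a R
step 5: stack=$ Q R a  input=a a $  — match a
step 6: stack=$ Q R  input=a $  — expand R ::= T Q
step 7: stack=$ Q Q T  input=a $  — expand T ::= a R
step 8: stack=$ Q Q R a  input=a $  — match a
step 9: stack=$ Q Q R  input=$  — expand R ::= T Q
step 10: stack=$ Q Q Q T  input=$  — expand T ::= Q
step 11: stack=$ Q Q Q Q  input=$  — expand Q ::= ε
Stack after step 11: $ Q Q Q (top = Q).

Q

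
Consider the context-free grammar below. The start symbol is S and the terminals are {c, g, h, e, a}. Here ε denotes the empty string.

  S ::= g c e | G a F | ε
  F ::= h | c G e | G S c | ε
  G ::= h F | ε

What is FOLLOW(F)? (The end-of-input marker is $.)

{$, a, c, e, g, h}

FIRST(G) = {ε, h}
FIRST(S) = {ε, a, g, h}  (via G a F)
FIRST(F) = {ε, a, c, g, h}  (via G S c)
FOLLOW(S) includes $ since S is the start symbol.
FOLLOW(S): in F::=G S c, S is followed by c with FIRST {c}. Thus FOLLOW(S) = {$, c}.
FOLLOW(G): in S::=G a F, G is followed by a F with FIRST {a}; in F::=c G e, G is followed by e with FIRST {e}; in F::=G S c, G is followed by S c with FIRST {a, c, g, h}. Thus FOLLOW(G) = {a, c, e, g, h}.
FOLLOW(F): in S::=G a F, the suffix after F is empty, so FOLLOW(F) ⊇ FOLLOW(S) = {$, c}; in G::=h F, the suffix after F is empty, so FOLLOW(F) ⊇ FOLLOW(G) = {a, c, e, g, h}. Thus FOLLOW(F) = {$, a, c, e, g, h}.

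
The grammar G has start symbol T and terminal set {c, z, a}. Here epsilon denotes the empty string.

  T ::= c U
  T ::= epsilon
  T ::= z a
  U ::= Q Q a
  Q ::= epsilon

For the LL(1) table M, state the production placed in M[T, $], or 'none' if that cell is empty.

FIRST(T): from T::=c U we get {c}; from T::=epsilon we get {epsilon}; from T::=z a we get {z}. So FIRST(T) = {epsilon, c, z}.
FIRST(Q): from Q::=epsilon we get {epsilon}. So FIRST(Q) = {epsilon}.
FIRST(U): from U::=Q Q a we get {a}. So FIRST(U) = {a}.
FOLLOW(T) includes $ since T is the start symbol.
FOLLOW(T): T appears on no right-hand side. Thus FOLLOW(T) = {$}.
For T ::= c U: FIRST(c U) = {c}, so it goes in M[T, t] for t ∈ {c}.
For T ::= epsilon: FIRST(epsilon) = {epsilon}, so it goes in M[T, t] for t ∈ {}; since epsilon ∈ FIRST, also for every t ∈ FOLLOW(T) = {$}.
For T ::= z a: FIRST(z a) = {z}, so it goes in M[T, t] for t ∈ {z}.

T ::= epsilon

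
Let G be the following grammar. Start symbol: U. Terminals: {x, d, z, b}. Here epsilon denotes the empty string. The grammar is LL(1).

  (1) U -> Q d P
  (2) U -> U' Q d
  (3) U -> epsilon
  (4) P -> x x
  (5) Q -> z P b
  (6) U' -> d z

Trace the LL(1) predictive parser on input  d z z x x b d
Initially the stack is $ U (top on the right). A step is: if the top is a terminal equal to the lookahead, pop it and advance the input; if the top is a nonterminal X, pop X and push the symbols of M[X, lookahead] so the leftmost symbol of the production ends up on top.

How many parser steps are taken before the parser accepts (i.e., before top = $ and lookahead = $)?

      Stack      Input            Action
   1  $ U        d z z x x b d $  expand U -> U' Q d
   2  $ d Q U'   d z z x x b d $  expand U' -> d z
   3  $ d Q z d  d z z x x b d $  match d
   4  $ d Q z    z z x x b d $    match z
   5  $ d Q      z x x b d $      expand Q -> z P b
   6  $ d b P z  z x x b d $      match z
   7  $ d b P    x x b d $        expand P -> x x
   8  $ d b x x  x x b d $        match x
   9  $ d b x    x b d $          match x
  10  $ d b      b d $            match b
  11  $ d        d $              match d
Accept reached after 11 steps.

11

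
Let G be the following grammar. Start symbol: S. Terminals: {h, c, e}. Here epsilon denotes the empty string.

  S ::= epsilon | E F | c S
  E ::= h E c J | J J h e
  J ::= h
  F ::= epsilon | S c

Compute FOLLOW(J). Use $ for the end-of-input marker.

FIRST(J): from J::=h we get {h}. So FIRST(J) = {h}.
FIRST(E): from E::=h E c J we get {h}; from E::=J J h e we get {h}. So FIRST(E) = {h}.
FIRST(S): from S::=epsilon we get {epsilon}; from S::=E F we get {h}; from S::=c S we get {c}. So FIRST(S) = {epsilon, c, h}.
FIRST(F): from F::=epsilon we get {epsilon}; from F::=S c we get {c, h}. So FIRST(F) = {epsilon, c, h}.
FOLLOW(S) includes $ since S is the start symbol.
FOLLOW(S): in S::=c S, the suffix after S is empty (adds nothing new); in F::=S c, S is followed by c with FIRST {c}. Thus FOLLOW(S) = {$, c}.
FOLLOW(E): in S::=E F, E is followed by F with FIRST {epsilon, c, h}; in S::=E F, the suffix after E is nullable, so FOLLOW(E) ⊇ FOLLOW(S) = {$, c}; in E::=h E c J, E is followed by c J with FIRST {c}. Thus FOLLOW(E) = {$, c, h}.
FOLLOW(J): in E::=h E c J, the suffix after J is empty, so FOLLOW(J) ⊇ FOLLOW(E) = {$, c, h}; in E::=J J h e (occurrence 1), J is followed by J h e with FIRST {h}; in E::=J J h e (occurrence 2), J is followed by h e with FIRST {h}. Thus FOLLOW(J) = {$, c, h}.
FOLLOW(F): in S::=E F, the suffix after F is empty, so FOLLOW(F) ⊇ FOLLOW(S) = {$, c}. Thus FOLLOW(F) = {$, c}.

{$, c, h}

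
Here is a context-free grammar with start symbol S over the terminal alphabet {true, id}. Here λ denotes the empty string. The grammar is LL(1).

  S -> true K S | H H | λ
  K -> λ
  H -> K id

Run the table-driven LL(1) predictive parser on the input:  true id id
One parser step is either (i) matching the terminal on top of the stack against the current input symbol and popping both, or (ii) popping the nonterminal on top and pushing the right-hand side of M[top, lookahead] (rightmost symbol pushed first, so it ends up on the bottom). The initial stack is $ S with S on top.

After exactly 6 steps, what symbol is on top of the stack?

id

     Stack       Input         Action
  1  $ S         true id id $  expand S -> true K S
  2  $ S K true  true id id $  match true
  3  $ S K       id id $       expand K -> λ
  4  $ S         id id $       expand S -> H H
  5  $ H H       id id $       expand H -> K id
  6  $ H id K    id id $       expand K -> λ
Stack after step 6: $ H id (top = id).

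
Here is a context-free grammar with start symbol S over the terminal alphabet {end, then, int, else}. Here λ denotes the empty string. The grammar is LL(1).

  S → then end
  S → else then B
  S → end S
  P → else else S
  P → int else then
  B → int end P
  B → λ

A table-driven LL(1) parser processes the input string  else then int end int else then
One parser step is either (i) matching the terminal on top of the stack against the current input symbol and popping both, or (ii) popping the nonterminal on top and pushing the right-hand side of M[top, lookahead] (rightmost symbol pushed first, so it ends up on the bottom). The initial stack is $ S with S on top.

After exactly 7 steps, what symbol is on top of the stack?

int

     Stack          Input                              Action
  1  $ S            else then int end int else then $  expand S → else then B
  2  $ B then else  else then int end int else then $  match else
  3  $ B then       then int end int else then $       match then
  4  $ B            int end int else then $            expand B → int end P
  5  $ P end int    int end int else then $            match int
  6  $ P end        end int else then $                match end
  7  $ P            int else then $                    expand P → int else then
Stack after step 7: $ then else int (top = int).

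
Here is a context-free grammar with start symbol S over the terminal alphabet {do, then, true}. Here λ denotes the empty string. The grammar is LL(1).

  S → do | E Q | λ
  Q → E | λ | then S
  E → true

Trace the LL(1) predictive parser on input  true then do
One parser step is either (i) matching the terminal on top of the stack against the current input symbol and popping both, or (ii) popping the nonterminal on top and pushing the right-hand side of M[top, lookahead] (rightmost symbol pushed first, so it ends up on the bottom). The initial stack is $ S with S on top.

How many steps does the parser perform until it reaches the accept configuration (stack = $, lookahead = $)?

7

     Stack     Input           Action
  1  $ S       true then do $  expand S → E Q
  2  $ Q E     true then do $  expand E → true
  3  $ Q true  true then do $  match true
  4  $ Q       then do $       expand Q → then S
  5  $ S then  then do $       match then
  6  $ S       do $            expand S → do
  7  $ do      do $            match do
Accept reached after 7 steps.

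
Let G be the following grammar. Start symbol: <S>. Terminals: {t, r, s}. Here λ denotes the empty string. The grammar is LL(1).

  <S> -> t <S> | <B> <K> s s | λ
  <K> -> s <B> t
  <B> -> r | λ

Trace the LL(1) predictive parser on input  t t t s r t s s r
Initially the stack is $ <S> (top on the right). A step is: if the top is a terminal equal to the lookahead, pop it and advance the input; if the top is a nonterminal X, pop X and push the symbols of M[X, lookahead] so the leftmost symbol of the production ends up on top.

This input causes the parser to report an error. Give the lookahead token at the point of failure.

r

      Stack          Input                Action
   1  $ <S>          t t t s r t s s r $  expand <S> -> t <S>
   2  $ <S> t        t t t s r t s s r $  match t
   3  $ <S>          t t s r t s s r $    expand <S> -> t <S>
   4  $ <S> t        t t s r t s s r $    match t
   5  $ <S>          t s r t s s r $      expand <S> -> t <S>
   6  $ <S> t        t s r t s s r $      match t
   7  $ <S>          s r t s s r $        expand <S> -> <B> <K> s s
   8  $ s s <K> <B>  s r t s s r $        expand <B> -> λ
   9  $ s s <K>      s r t s s r $        expand <K> -> s <B> t
  10  $ s s t <B> s  s r t s s r $        match s
  11  $ s s t <B>    r t s s r $          expand <B> -> r
  12  $ s s t r      r t s s r $          match r
  13  $ s s t        t s s r $            match t
  14  $ s s          s s r $              match s
  15  $ s            s r $                match s
  16  $              r $                  error: stack empty but input remains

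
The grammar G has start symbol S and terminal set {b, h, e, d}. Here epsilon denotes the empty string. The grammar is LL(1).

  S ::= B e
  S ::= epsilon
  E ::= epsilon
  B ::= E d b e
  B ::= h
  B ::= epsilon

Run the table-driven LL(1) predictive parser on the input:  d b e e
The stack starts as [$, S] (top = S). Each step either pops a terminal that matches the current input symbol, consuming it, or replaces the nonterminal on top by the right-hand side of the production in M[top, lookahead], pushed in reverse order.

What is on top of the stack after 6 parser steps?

e

step 1: stack=$ S  input=d b e e $  — expand S ::= B e
step 2: stack=$ e B  input=d b e e $  — expand B ::= E d b e
step 3: stack=$ e e b d E  input=d b e e $  — expand E ::= epsilon
step 4: stack=$ e e b d  input=d b e e $  — match d
step 5: stack=$ e e b  input=b e e $  — match b
step 6: stack=$ e e  input=e e $  — match e
Stack after step 6: $ e (top = e).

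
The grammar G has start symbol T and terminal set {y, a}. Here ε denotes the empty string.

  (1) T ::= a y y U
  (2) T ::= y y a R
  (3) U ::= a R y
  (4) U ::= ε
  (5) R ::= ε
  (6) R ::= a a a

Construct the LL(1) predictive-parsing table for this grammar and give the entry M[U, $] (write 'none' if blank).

FIRST(T) = {a, y}
FIRST(U) = {ε, a}
FIRST(R) = {ε, a}
FOLLOW(T) includes $ since T is the start symbol.
FOLLOW(T): T appears on no right-hand side. Thus FOLLOW(T) = {$}.
FOLLOW(U): in T::=a y y U, the suffix after U is empty, so FOLLOW(U) ⊇ FOLLOW(T) = {$}. Thus FOLLOW(U) = {$}.
For U ::= a R y: FIRST(a R y) = {a}, so it goes in M[U, t] for t ∈ {a}.
For U ::= ε: FIRST(ε) = {ε}, so it goes in M[U, t] for t ∈ {}; since ε ∈ FIRST, also for every t ∈ FOLLOW(U) = {$}.

U ::= ε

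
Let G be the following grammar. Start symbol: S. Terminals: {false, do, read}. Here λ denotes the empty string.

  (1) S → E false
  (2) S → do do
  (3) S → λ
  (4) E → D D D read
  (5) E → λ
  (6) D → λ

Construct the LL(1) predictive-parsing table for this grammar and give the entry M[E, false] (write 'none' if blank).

E → λ

FIRST(D) = {λ}
FIRST(E) = {λ, read}  (via D D D read)
FIRST(S) = {λ, do, false, read}  (via E false)
FOLLOW(S) includes $ since S is the start symbol.
FOLLOW(E): in S→E false, E is followed by false with FIRST {false}. Thus FOLLOW(E) = {false}.
For E → D D D read: FIRST(D D D read) = {read}, so it goes in M[E, t] for t ∈ {read}.
For E → λ: FIRST(λ) = {λ}, so it goes in M[E, t] for t ∈ {}; since λ ∈ FIRST, also for every t ∈ FOLLOW(E) = {false}.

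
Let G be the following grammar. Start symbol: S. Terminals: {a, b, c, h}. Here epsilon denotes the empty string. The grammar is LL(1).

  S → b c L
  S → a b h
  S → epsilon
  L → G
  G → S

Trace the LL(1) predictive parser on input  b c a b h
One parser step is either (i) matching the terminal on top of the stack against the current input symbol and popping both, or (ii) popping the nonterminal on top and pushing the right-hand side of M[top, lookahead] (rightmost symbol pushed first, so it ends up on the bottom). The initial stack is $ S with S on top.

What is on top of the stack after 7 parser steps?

     Stack    Input        Action
  1  $ S      b c a b h $  expand S → b c L
  2  $ L c b  b c a b h $  match b
  3  $ L c    c a b h $    match c
  4  $ L      a b h $      expand L → G
  5  $ G      a b h $      expand G → S
  6  $ S      a b h $      expand S → a b h
  7  $ h b a  a b h $      match a
Stack after step 7: $ h b (top = b).

b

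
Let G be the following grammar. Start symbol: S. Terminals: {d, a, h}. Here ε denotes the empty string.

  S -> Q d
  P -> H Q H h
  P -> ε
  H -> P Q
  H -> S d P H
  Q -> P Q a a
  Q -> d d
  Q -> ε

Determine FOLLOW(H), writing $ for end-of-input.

FIRST(S): from S->Q d we get {a, d, h}. So FIRST(S) = {a, d, h}.
FIRST(P): from P->H Q H h we get {a, d, h}; from P->ε we get {ε}. So FIRST(P) = {ε, a, d, h}.
FIRST(Q): from Q->P Q a a we get {a, d, h}; from Q->d d we get {d}; from Q->ε we get {ε}. So FIRST(Q) = {ε, a, d, h}.
FIRST(H): from H->P Q we get {ε, a, d, h}; from H->S d P H we get {a, d, h}. So FIRST(H) = {ε, a, d, h}.
FOLLOW(S) includes $ since S is the start symbol.
FOLLOW(S): in H->S d P H, S is followed by d P H with FIRST {d}. Thus FOLLOW(S) = {$, d}.
FOLLOW(H): in P->H Q H h (occurrence 1), H is followed by Q H h with FIRST {a, d, h}; in P->H Q H h (occurrence 2), H is followed by h with FIRST {h}; in H->S d P H, the suffix after H is empty (adds nothing new). Thus FOLLOW(H) = {a, d, h}.
FOLLOW(P): in H->P Q, P is followed by Q with FIRST {ε, a, d, h}; in H->P Q, the suffix after P is nullable, so FOLLOW(P) ⊇ FOLLOW(H) = {a, d, h}; in H->S d P H, P is followed by H with FIRST {ε, a, d, h}; in H->S d P H, the suffix after P is nullable, so FOLLOW(P) ⊇ FOLLOW(H) = {a, d, h}; in Q->P Q a a, P is followed by Q a a with FIRST {a, d, h}. Thus FOLLOW(P) = {a, d, h}.
FOLLOW(Q): in S->Q d, Q is followed by d with FIRST {d}; in P->H Q H h, Q is followed by H h with FIRST {a, d, h}; in H->P Q, the suffix after Q is empty, so FOLLOW(Q) ⊇ FOLLOW(H) = {a, d, h}; in Q->P Q a a, Q is followed by a a with FIRST {a}. Thus FOLLOW(Q) = {a, d, h}.

{a, d, h}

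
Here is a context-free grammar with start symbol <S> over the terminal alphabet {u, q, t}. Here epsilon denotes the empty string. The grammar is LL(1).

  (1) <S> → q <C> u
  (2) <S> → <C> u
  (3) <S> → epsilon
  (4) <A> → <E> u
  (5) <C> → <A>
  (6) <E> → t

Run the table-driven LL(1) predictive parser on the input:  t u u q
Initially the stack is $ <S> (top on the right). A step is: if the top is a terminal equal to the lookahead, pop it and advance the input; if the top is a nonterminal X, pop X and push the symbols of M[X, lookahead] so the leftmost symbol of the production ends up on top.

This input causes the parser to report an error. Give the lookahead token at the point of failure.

step 1: stack=$ <S>  input=t u u q $  — expand <S> → <C> u
step 2: stack=$ u <C>  input=t u u q $  — expand <C> → <A>
step 3: stack=$ u <A>  input=t u u q $  — expand <A> → <E> u
step 4: stack=$ u u <E>  input=t u u q $  — expand <E> → t
step 5: stack=$ u u t  input=t u u q $  — match t
step 6: stack=$ u u  input=u u q $  — match u
step 7: stack=$ u  input=u q $  — match u
step 8: stack=$  input=q $  — error: stack empty but input remains

q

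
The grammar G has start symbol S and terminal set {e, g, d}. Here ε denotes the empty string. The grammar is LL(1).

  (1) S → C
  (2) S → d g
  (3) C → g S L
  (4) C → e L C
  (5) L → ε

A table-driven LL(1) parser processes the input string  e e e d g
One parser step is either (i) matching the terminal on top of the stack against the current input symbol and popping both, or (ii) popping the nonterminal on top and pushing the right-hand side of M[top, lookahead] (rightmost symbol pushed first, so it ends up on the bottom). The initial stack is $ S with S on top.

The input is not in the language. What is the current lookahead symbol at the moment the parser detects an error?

step 1: stack=$ S  input=e e e d g $  — expand S → C
step 2: stack=$ C  input=e e e d g $  — expand C → e L C
step 3: stack=$ C L e  input=e e e d g $  — match e
step 4: stack=$ C L  input=e e d g $  — expand L → ε
step 5: stack=$ C  input=e e d g $  — expand C → e L C
step 6: stack=$ C L e  input=e e d g $  — match e
step 7: stack=$ C L  input=e d g $  — expand L → ε
step 8: stack=$ C  input=e d g $  — expand C → e L C
step 9: stack=$ C L e  input=e d g $  — match e
step 10: stack=$ C L  input=d g $  — error: M[L, d] is empty

d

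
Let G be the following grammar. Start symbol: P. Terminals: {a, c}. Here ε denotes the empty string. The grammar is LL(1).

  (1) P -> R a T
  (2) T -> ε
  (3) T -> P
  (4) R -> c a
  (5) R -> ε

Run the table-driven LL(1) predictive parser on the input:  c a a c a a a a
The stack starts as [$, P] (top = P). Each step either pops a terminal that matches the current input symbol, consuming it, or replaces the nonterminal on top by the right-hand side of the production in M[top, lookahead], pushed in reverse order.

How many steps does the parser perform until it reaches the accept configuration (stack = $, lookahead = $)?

20

step 1: stack=$ P  input=c a a c a a a a $  — expand P -> R a T
step 2: stack=$ T a R  input=c a a c a a a a $  — expand R -> c a
step 3: stack=$ T a a c  input=c a a c a a a a $  — match c
step 4: stack=$ T a a  input=a a c a a a a $  — match a
step 5: stack=$ T a  input=a c a a a a $  — match a
step 6: stack=$ T  input=c a a a a $  — expand T -> P
step 7: stack=$ P  input=c a a a a $  — expand P -> R a T
step 8: stack=$ T a R  input=c a a a a $  — expand R -> c a
step 9: stack=$ T a a c  input=c a a a a $  — match c
step 10: stack=$ T a a  input=a a a a $  — match a
step 11: stack=$ T a  input=a a a $  — match a
step 12: stack=$ T  input=a a $  — expand T -> P
step 13: stack=$ P  input=a a $  — expand P -> R a T
step 14: stack=$ T a R  input=a a $  — expand R -> ε
step 15: stack=$ T a  input=a a $  — match a
step 16: stack=$ T  input=a $  — expand T -> P
step 17: stack=$ P  input=a $  — expand P -> R a T
step 18: stack=$ T a R  input=a $  — expand R -> ε
step 19: stack=$ T a  input=a $  — match a
step 20: stack=$ T  input=$  — expand T -> ε
Accept reached after 20 steps.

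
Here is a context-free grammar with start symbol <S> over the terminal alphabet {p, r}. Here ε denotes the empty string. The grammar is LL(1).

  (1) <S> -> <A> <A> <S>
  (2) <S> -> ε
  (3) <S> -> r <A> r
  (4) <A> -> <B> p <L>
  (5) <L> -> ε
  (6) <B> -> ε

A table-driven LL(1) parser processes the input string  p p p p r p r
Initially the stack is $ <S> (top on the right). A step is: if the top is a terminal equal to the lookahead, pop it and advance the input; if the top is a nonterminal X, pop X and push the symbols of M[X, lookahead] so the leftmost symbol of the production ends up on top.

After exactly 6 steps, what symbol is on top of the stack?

<B>

step 1: stack=$ <S>  input=p p p p r p r $  — expand <S> -> <A> <A> <S>
step 2: stack=$ <S> <A> <A>  input=p p p p r p r $  — expand <A> -> <B> p <L>
step 3: stack=$ <S> <A> <L> p <B>  input=p p p p r p r $  — expand <B> -> ε
step 4: stack=$ <S> <A> <L> p  input=p p p p r p r $  — match p
step 5: stack=$ <S> <A> <L>  input=p p p r p r $  — expand <L> -> ε
step 6: stack=$ <S> <A>  input=p p p r p r $  — expand <A> -> <B> p <L>
Stack after step 6: $ <S> <L> p <B> (top = <B>).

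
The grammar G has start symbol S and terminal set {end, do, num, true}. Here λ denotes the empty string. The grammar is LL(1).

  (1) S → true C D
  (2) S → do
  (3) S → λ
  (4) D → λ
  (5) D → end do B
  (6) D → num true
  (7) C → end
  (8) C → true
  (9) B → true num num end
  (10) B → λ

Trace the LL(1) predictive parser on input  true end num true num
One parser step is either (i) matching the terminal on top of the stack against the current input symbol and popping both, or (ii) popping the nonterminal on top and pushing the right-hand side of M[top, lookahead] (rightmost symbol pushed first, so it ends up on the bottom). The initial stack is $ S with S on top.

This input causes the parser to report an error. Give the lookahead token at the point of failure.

     Stack       Input                    Action
  1  $ S         true end num true num $  expand S → true C D
  2  $ D C true  true end num true num $  match true
  3  $ D C       end num true num $       expand C → end
  4  $ D end     end num true num $       match end
  5  $ D         num true num $           expand D → num true
  6  $ true num  num true num $           match num
  7  $ true      true num $               match true
  8  $           num $                    error: stack empty but input remains

num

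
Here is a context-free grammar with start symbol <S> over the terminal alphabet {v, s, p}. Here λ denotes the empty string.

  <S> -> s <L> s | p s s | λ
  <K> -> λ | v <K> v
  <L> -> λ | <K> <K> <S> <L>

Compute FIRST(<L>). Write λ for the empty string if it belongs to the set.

{λ, p, s, v}

FIRST(<S>) = {λ, p, s}
FIRST(<K>) = {λ, v}
FIRST(<L>) = {λ, p, s, v}  (via <K> <K> <S> <L>)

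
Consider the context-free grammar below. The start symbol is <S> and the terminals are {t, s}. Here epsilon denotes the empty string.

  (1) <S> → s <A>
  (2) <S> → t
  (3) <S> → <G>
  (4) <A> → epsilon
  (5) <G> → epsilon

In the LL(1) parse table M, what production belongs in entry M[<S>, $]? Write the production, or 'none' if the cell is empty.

FIRST(<A>) = {epsilon}
FIRST(<G>) = {epsilon}
FIRST(<S>) = {epsilon, s, t}  (via <G>)
FOLLOW(<S>) includes $ since <S> is the start symbol.
FOLLOW(<S>): <S> appears on no right-hand side. Thus FOLLOW(<S>) = {$}.
For <S> → s <A>: FIRST(s <A>) = {s}, so it goes in M[<S>, t] for t ∈ {s}.
For <S> → t: FIRST(t) = {t}, so it goes in M[<S>, t] for t ∈ {t}.
For <S> → <G>: FIRST(<G>) = {epsilon}, so it goes in M[<S>, t] for t ∈ {}; since epsilon ∈ FIRST, also for every t ∈ FOLLOW(<S>) = {$}.

<S> → <G>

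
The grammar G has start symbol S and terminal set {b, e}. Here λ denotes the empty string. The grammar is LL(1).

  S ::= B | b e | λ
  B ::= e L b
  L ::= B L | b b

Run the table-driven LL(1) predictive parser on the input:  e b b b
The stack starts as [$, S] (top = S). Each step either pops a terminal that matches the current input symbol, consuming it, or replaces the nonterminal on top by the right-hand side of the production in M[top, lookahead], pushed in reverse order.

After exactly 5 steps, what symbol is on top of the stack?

b

     Stack    Input      Action
  1  $ S      e b b b $  expand S ::= B
  2  $ B      e b b b $  expand B ::= e L b
  3  $ b L e  e b b b $  match e
  4  $ b L    b b b $    expand L ::= b b
  5  $ b b b  b b b $    match b
Stack after step 5: $ b b (top = b).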